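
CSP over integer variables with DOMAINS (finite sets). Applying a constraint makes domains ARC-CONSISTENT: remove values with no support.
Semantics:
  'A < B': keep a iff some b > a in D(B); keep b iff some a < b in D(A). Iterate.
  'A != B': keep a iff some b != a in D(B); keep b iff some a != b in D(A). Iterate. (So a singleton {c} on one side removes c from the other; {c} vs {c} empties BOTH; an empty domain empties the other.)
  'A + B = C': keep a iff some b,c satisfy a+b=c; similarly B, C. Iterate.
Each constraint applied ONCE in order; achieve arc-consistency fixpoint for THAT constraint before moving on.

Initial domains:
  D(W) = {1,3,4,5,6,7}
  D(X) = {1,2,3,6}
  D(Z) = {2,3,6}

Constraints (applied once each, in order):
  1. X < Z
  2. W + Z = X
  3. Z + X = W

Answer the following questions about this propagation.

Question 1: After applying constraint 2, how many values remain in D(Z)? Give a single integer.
Answer: 1

Derivation:
Constraint 1 (X < Z) on D(X)={1,2,3,6} D(Z)={2,3,6}: X {1,2,3,6}->{1,2,3}
Constraint 2 (W + Z = X) on D(W)={1,3,4,5,6,7} D(Z)={2,3,6} D(X)={1,2,3}: W {1,3,4,5,6,7}->{1}; Z {2,3,6}->{2}; X {1,2,3}->{3}
So after constraint 2: D(Z)={2}, size = 1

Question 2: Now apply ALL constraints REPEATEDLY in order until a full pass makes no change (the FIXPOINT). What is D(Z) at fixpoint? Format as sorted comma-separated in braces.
Answer: {}

Derivation:
pass 0 (initial): D(Z)={2,3,6}
pass 1: W {1,3,4,5,6,7}->{}; X {1,2,3,6}->{}; Z {2,3,6}->{}
pass 2: no change
Fixpoint after 2 passes: D(Z) = {}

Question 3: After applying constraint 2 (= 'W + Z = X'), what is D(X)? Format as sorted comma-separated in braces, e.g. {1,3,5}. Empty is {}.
Constraint 1 (X < Z) on D(X)={1,2,3,6} D(Z)={2,3,6}: X {1,2,3,6}->{1,2,3}
Constraint 2 (W + Z = X) on D(W)={1,3,4,5,6,7} D(Z)={2,3,6} D(X)={1,2,3}: W {1,3,4,5,6,7}->{1}; Z {2,3,6}->{2}; X {1,2,3}->{3}
So after constraint 2: D(X) = {3}

Answer: {3}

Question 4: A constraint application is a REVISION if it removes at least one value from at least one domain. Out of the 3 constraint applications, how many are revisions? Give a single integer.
Constraint 1 (X < Z) on D(X)={1,2,3,6} D(Z)={2,3,6}: X {1,2,3,6}->{1,2,3} => REVISION
Constraint 2 (W + Z = X) on D(W)={1,3,4,5,6,7} D(Z)={2,3,6} D(X)={1,2,3}: W {1,3,4,5,6,7}->{1}; Z {2,3,6}->{2}; X {1,2,3}->{3} => REVISION
Constraint 3 (Z + X = W) on D(Z)={2} D(X)={3} D(W)={1}: Z {2}->{}; X {3}->{}; W {1}->{} => REVISION
Total revisions = 3

Answer: 3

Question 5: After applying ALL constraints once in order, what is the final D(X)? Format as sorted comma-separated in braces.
Answer: {}

Derivation:
Constraint 1 (X < Z) on D(X)={1,2,3,6} D(Z)={2,3,6}: X {1,2,3,6}->{1,2,3}
Constraint 2 (W + Z = X) on D(W)={1,3,4,5,6,7} D(Z)={2,3,6} D(X)={1,2,3}: W {1,3,4,5,6,7}->{1}; Z {2,3,6}->{2}; X {1,2,3}->{3}
Constraint 3 (Z + X = W) on D(Z)={2} D(X)={3} D(W)={1}: Z {2}->{}; X {3}->{}; W {1}->{}
So after all 3 constraints: D(X) = {}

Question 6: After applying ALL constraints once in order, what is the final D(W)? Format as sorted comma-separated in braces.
Answer: {}

Derivation:
Constraint 1 (X < Z) on D(X)={1,2,3,6} D(Z)={2,3,6}: X {1,2,3,6}->{1,2,3}
Constraint 2 (W + Z = X) on D(W)={1,3,4,5,6,7} D(Z)={2,3,6} D(X)={1,2,3}: W {1,3,4,5,6,7}->{1}; Z {2,3,6}->{2}; X {1,2,3}->{3}
Constraint 3 (Z + X = W) on D(Z)={2} D(X)={3} D(W)={1}: Z {2}->{}; X {3}->{}; W {1}->{}
So after all 3 constraints: D(W) = {}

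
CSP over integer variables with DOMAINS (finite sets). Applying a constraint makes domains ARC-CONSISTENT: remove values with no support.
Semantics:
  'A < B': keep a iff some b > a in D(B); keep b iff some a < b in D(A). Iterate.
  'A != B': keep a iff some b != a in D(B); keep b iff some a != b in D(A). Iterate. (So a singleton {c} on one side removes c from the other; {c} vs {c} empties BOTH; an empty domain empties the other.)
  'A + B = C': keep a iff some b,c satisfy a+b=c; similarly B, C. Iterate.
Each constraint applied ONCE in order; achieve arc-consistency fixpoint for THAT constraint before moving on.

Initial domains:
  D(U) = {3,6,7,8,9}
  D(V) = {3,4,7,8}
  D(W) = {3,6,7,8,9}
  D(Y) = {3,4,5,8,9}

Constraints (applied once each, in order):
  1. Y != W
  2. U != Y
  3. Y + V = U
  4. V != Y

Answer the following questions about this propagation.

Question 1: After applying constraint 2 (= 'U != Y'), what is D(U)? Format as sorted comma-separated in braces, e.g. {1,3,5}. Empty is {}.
Constraint 1 (Y != W) on D(Y)={3,4,5,8,9} D(W)={3,6,7,8,9}: no change
Constraint 2 (U != Y) on D(U)={3,6,7,8,9} D(Y)={3,4,5,8,9}: no change
So after constraint 2: D(U) = {3,6,7,8,9}

Answer: {3,6,7,8,9}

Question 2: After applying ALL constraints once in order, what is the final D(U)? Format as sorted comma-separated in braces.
Constraint 1 (Y != W) on D(Y)={3,4,5,8,9} D(W)={3,6,7,8,9}: no change
Constraint 2 (U != Y) on D(U)={3,6,7,8,9} D(Y)={3,4,5,8,9}: no change
Constraint 3 (Y + V = U) on D(Y)={3,4,5,8,9} D(V)={3,4,7,8} D(U)={3,6,7,8,9}: Y {3,4,5,8,9}->{3,4,5}; V {3,4,7,8}->{3,4}; U {3,6,7,8,9}->{6,7,8,9}
Constraint 4 (V != Y) on D(V)={3,4} D(Y)={3,4,5}: no change
So after all 4 constraints: D(U) = {6,7,8,9}

Answer: {6,7,8,9}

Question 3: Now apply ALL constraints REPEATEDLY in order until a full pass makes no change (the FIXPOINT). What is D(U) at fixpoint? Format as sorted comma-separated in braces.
Answer: {6,7,8,9}

Derivation:
pass 0 (initial): D(U)={3,6,7,8,9}
pass 1: U {3,6,7,8,9}->{6,7,8,9}; V {3,4,7,8}->{3,4}; Y {3,4,5,8,9}->{3,4,5}
pass 2: no change
Fixpoint after 2 passes: D(U) = {6,7,8,9}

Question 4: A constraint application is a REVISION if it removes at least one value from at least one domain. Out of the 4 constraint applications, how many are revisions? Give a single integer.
Constraint 1 (Y != W) on D(Y)={3,4,5,8,9} D(W)={3,6,7,8,9}: no change => not a revision
Constraint 2 (U != Y) on D(U)={3,6,7,8,9} D(Y)={3,4,5,8,9}: no change => not a revision
Constraint 3 (Y + V = U) on D(Y)={3,4,5,8,9} D(V)={3,4,7,8} D(U)={3,6,7,8,9}: Y {3,4,5,8,9}->{3,4,5}; V {3,4,7,8}->{3,4}; U {3,6,7,8,9}->{6,7,8,9} => REVISION
Constraint 4 (V != Y) on D(V)={3,4} D(Y)={3,4,5}: no change => not a revision
Total revisions = 1

Answer: 1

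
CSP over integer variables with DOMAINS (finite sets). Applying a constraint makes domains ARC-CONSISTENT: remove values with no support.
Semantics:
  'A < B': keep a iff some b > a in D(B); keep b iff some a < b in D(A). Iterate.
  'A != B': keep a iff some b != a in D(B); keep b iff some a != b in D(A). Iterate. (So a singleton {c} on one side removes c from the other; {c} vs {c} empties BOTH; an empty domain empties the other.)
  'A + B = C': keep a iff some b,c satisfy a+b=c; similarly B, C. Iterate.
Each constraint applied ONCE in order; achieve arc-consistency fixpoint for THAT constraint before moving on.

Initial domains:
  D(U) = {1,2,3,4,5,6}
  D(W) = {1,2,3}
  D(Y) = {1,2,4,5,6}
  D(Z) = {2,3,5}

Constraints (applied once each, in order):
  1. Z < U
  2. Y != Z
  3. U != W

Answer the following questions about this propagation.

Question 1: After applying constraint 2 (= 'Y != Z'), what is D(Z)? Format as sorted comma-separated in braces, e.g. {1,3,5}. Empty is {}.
Constraint 1 (Z < U) on D(Z)={2,3,5} D(U)={1,2,3,4,5,6}: U {1,2,3,4,5,6}->{3,4,5,6}
Constraint 2 (Y != Z) on D(Y)={1,2,4,5,6} D(Z)={2,3,5}: no change
So after constraint 2: D(Z) = {2,3,5}

Answer: {2,3,5}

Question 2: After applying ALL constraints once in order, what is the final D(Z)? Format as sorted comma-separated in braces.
Constraint 1 (Z < U) on D(Z)={2,3,5} D(U)={1,2,3,4,5,6}: U {1,2,3,4,5,6}->{3,4,5,6}
Constraint 2 (Y != Z) on D(Y)={1,2,4,5,6} D(Z)={2,3,5}: no change
Constraint 3 (U != W) on D(U)={3,4,5,6} D(W)={1,2,3}: no change
So after all 3 constraints: D(Z) = {2,3,5}

Answer: {2,3,5}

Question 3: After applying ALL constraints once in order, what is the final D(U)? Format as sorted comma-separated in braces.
Answer: {3,4,5,6}

Derivation:
Constraint 1 (Z < U) on D(Z)={2,3,5} D(U)={1,2,3,4,5,6}: U {1,2,3,4,5,6}->{3,4,5,6}
Constraint 2 (Y != Z) on D(Y)={1,2,4,5,6} D(Z)={2,3,5}: no change
Constraint 3 (U != W) on D(U)={3,4,5,6} D(W)={1,2,3}: no change
So after all 3 constraints: D(U) = {3,4,5,6}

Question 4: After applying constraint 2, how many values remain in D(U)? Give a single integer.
Constraint 1 (Z < U) on D(Z)={2,3,5} D(U)={1,2,3,4,5,6}: U {1,2,3,4,5,6}->{3,4,5,6}
Constraint 2 (Y != Z) on D(Y)={1,2,4,5,6} D(Z)={2,3,5}: no change
So after constraint 2: D(U)={3,4,5,6}, size = 4

Answer: 4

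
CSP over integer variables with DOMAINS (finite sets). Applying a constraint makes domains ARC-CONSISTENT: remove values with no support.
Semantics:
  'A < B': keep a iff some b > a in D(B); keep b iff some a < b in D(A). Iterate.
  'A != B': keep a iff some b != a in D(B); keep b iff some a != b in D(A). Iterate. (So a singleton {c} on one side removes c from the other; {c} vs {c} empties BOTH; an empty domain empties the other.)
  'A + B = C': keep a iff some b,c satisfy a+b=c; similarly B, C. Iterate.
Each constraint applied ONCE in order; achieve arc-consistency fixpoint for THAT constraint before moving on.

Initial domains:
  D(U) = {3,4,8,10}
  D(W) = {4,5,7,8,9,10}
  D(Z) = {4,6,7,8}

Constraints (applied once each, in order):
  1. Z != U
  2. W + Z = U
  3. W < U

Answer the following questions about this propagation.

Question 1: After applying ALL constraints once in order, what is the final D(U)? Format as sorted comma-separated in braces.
Constraint 1 (Z != U) on D(Z)={4,6,7,8} D(U)={3,4,8,10}: no change
Constraint 2 (W + Z = U) on D(W)={4,5,7,8,9,10} D(Z)={4,6,7,8} D(U)={3,4,8,10}: W {4,5,7,8,9,10}->{4}; Z {4,6,7,8}->{4,6}; U {3,4,8,10}->{8,10}
Constraint 3 (W < U) on D(W)={4} D(U)={8,10}: no change
So after all 3 constraints: D(U) = {8,10}

Answer: {8,10}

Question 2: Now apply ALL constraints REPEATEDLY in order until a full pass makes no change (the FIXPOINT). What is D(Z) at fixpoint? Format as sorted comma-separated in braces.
Answer: {4,6}

Derivation:
pass 0 (initial): D(Z)={4,6,7,8}
pass 1: U {3,4,8,10}->{8,10}; W {4,5,7,8,9,10}->{4}; Z {4,6,7,8}->{4,6}
pass 2: no change
Fixpoint after 2 passes: D(Z) = {4,6}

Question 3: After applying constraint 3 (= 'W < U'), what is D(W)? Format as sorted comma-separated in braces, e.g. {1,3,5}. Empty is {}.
Answer: {4}

Derivation:
Constraint 1 (Z != U) on D(Z)={4,6,7,8} D(U)={3,4,8,10}: no change
Constraint 2 (W + Z = U) on D(W)={4,5,7,8,9,10} D(Z)={4,6,7,8} D(U)={3,4,8,10}: W {4,5,7,8,9,10}->{4}; Z {4,6,7,8}->{4,6}; U {3,4,8,10}->{8,10}
Constraint 3 (W < U) on D(W)={4} D(U)={8,10}: no change
So after constraint 3: D(W) = {4}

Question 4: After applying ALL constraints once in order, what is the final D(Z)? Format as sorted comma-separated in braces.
Constraint 1 (Z != U) on D(Z)={4,6,7,8} D(U)={3,4,8,10}: no change
Constraint 2 (W + Z = U) on D(W)={4,5,7,8,9,10} D(Z)={4,6,7,8} D(U)={3,4,8,10}: W {4,5,7,8,9,10}->{4}; Z {4,6,7,8}->{4,6}; U {3,4,8,10}->{8,10}
Constraint 3 (W < U) on D(W)={4} D(U)={8,10}: no change
So after all 3 constraints: D(Z) = {4,6}

Answer: {4,6}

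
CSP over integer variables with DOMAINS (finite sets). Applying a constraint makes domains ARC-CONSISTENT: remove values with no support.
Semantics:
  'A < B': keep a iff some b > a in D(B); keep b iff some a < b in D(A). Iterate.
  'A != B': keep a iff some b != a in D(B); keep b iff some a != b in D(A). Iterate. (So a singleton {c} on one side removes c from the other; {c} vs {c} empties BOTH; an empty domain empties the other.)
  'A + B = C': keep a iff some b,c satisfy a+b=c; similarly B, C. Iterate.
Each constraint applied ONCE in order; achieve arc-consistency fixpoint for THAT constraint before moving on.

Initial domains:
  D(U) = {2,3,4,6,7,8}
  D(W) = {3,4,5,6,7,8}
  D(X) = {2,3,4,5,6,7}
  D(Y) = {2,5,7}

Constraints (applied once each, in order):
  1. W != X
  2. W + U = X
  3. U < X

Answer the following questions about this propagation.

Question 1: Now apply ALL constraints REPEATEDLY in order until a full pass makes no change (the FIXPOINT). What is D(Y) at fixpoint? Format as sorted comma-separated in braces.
pass 0 (initial): D(Y)={2,5,7}
pass 1: U {2,3,4,6,7,8}->{2,3,4}; W {3,4,5,6,7,8}->{3,4,5}; X {2,3,4,5,6,7}->{5,6,7}
pass 2: no change
Fixpoint after 2 passes: D(Y) = {2,5,7}

Answer: {2,5,7}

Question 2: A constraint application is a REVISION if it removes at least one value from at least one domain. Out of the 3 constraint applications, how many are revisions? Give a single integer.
Answer: 1

Derivation:
Constraint 1 (W != X) on D(W)={3,4,5,6,7,8} D(X)={2,3,4,5,6,7}: no change => not a revision
Constraint 2 (W + U = X) on D(W)={3,4,5,6,7,8} D(U)={2,3,4,6,7,8} D(X)={2,3,4,5,6,7}: W {3,4,5,6,7,8}->{3,4,5}; U {2,3,4,6,7,8}->{2,3,4}; X {2,3,4,5,6,7}->{5,6,7} => REVISION
Constraint 3 (U < X) on D(U)={2,3,4} D(X)={5,6,7}: no change => not a revision
Total revisions = 1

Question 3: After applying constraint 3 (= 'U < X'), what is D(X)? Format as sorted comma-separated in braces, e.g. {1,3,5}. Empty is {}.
Constraint 1 (W != X) on D(W)={3,4,5,6,7,8} D(X)={2,3,4,5,6,7}: no change
Constraint 2 (W + U = X) on D(W)={3,4,5,6,7,8} D(U)={2,3,4,6,7,8} D(X)={2,3,4,5,6,7}: W {3,4,5,6,7,8}->{3,4,5}; U {2,3,4,6,7,8}->{2,3,4}; X {2,3,4,5,6,7}->{5,6,7}
Constraint 3 (U < X) on D(U)={2,3,4} D(X)={5,6,7}: no change
So after constraint 3: D(X) = {5,6,7}

Answer: {5,6,7}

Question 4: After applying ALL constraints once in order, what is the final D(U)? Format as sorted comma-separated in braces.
Answer: {2,3,4}

Derivation:
Constraint 1 (W != X) on D(W)={3,4,5,6,7,8} D(X)={2,3,4,5,6,7}: no change
Constraint 2 (W + U = X) on D(W)={3,4,5,6,7,8} D(U)={2,3,4,6,7,8} D(X)={2,3,4,5,6,7}: W {3,4,5,6,7,8}->{3,4,5}; U {2,3,4,6,7,8}->{2,3,4}; X {2,3,4,5,6,7}->{5,6,7}
Constraint 3 (U < X) on D(U)={2,3,4} D(X)={5,6,7}: no change
So after all 3 constraints: D(U) = {2,3,4}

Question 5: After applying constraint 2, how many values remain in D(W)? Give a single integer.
Constraint 1 (W != X) on D(W)={3,4,5,6,7,8} D(X)={2,3,4,5,6,7}: no change
Constraint 2 (W + U = X) on D(W)={3,4,5,6,7,8} D(U)={2,3,4,6,7,8} D(X)={2,3,4,5,6,7}: W {3,4,5,6,7,8}->{3,4,5}; U {2,3,4,6,7,8}->{2,3,4}; X {2,3,4,5,6,7}->{5,6,7}
So after constraint 2: D(W)={3,4,5}, size = 3

Answer: 3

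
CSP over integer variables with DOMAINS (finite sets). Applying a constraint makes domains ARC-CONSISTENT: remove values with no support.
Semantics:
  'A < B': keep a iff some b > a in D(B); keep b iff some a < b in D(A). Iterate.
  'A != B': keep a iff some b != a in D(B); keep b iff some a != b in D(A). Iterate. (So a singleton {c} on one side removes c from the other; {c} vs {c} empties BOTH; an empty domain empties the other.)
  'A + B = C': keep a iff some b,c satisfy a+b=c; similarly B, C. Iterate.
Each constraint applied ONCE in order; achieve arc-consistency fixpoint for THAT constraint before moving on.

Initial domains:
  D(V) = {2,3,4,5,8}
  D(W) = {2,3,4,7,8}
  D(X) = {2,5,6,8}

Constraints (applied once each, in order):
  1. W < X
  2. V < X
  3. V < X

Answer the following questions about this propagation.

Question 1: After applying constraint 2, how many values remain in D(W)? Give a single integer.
Answer: 4

Derivation:
Constraint 1 (W < X) on D(W)={2,3,4,7,8} D(X)={2,5,6,8}: W {2,3,4,7,8}->{2,3,4,7}; X {2,5,6,8}->{5,6,8}
Constraint 2 (V < X) on D(V)={2,3,4,5,8} D(X)={5,6,8}: V {2,3,4,5,8}->{2,3,4,5}
So after constraint 2: D(W)={2,3,4,7}, size = 4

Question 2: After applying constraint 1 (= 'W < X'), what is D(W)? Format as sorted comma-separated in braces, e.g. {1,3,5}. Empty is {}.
Constraint 1 (W < X) on D(W)={2,3,4,7,8} D(X)={2,5,6,8}: W {2,3,4,7,8}->{2,3,4,7}; X {2,5,6,8}->{5,6,8}
So after constraint 1: D(W) = {2,3,4,7}

Answer: {2,3,4,7}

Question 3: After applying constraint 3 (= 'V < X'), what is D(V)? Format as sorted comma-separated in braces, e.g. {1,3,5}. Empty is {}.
Answer: {2,3,4,5}

Derivation:
Constraint 1 (W < X) on D(W)={2,3,4,7,8} D(X)={2,5,6,8}: W {2,3,4,7,8}->{2,3,4,7}; X {2,5,6,8}->{5,6,8}
Constraint 2 (V < X) on D(V)={2,3,4,5,8} D(X)={5,6,8}: V {2,3,4,5,8}->{2,3,4,5}
Constraint 3 (V < X) on D(V)={2,3,4,5} D(X)={5,6,8}: no change
So after constraint 3: D(V) = {2,3,4,5}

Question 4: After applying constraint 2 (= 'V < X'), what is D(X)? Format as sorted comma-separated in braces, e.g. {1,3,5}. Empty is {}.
Answer: {5,6,8}

Derivation:
Constraint 1 (W < X) on D(W)={2,3,4,7,8} D(X)={2,5,6,8}: W {2,3,4,7,8}->{2,3,4,7}; X {2,5,6,8}->{5,6,8}
Constraint 2 (V < X) on D(V)={2,3,4,5,8} D(X)={5,6,8}: V {2,3,4,5,8}->{2,3,4,5}
So after constraint 2: D(X) = {5,6,8}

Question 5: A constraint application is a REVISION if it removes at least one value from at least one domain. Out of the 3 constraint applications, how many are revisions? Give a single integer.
Answer: 2

Derivation:
Constraint 1 (W < X) on D(W)={2,3,4,7,8} D(X)={2,5,6,8}: W {2,3,4,7,8}->{2,3,4,7}; X {2,5,6,8}->{5,6,8} => REVISION
Constraint 2 (V < X) on D(V)={2,3,4,5,8} D(X)={5,6,8}: V {2,3,4,5,8}->{2,3,4,5} => REVISION
Constraint 3 (V < X) on D(V)={2,3,4,5} D(X)={5,6,8}: no change => not a revision
Total revisions = 2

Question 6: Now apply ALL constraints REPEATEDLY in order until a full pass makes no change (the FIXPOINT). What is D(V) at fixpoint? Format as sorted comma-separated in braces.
Answer: {2,3,4,5}

Derivation:
pass 0 (initial): D(V)={2,3,4,5,8}
pass 1: V {2,3,4,5,8}->{2,3,4,5}; W {2,3,4,7,8}->{2,3,4,7}; X {2,5,6,8}->{5,6,8}
pass 2: no change
Fixpoint after 2 passes: D(V) = {2,3,4,5}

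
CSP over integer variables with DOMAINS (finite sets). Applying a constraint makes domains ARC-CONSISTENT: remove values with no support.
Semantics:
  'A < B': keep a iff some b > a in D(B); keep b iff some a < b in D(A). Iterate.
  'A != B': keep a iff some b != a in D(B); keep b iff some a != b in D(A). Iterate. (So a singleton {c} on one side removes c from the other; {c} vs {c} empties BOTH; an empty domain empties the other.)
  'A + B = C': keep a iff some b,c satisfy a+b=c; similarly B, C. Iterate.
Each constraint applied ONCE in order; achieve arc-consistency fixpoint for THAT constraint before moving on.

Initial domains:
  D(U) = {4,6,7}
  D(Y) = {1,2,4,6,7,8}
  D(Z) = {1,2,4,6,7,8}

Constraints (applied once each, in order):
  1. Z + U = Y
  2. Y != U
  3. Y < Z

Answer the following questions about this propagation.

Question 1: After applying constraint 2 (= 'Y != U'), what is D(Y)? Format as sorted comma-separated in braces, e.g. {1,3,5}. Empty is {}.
Constraint 1 (Z + U = Y) on D(Z)={1,2,4,6,7,8} D(U)={4,6,7} D(Y)={1,2,4,6,7,8}: Z {1,2,4,6,7,8}->{1,2,4}; Y {1,2,4,6,7,8}->{6,7,8}
Constraint 2 (Y != U) on D(Y)={6,7,8} D(U)={4,6,7}: no change
So after constraint 2: D(Y) = {6,7,8}

Answer: {6,7,8}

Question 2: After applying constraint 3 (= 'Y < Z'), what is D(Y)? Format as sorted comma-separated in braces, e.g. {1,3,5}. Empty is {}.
Answer: {}

Derivation:
Constraint 1 (Z + U = Y) on D(Z)={1,2,4,6,7,8} D(U)={4,6,7} D(Y)={1,2,4,6,7,8}: Z {1,2,4,6,7,8}->{1,2,4}; Y {1,2,4,6,7,8}->{6,7,8}
Constraint 2 (Y != U) on D(Y)={6,7,8} D(U)={4,6,7}: no change
Constraint 3 (Y < Z) on D(Y)={6,7,8} D(Z)={1,2,4}: Y {6,7,8}->{}; Z {1,2,4}->{}
So after constraint 3: D(Y) = {}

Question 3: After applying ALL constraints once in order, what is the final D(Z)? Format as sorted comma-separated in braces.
Answer: {}

Derivation:
Constraint 1 (Z + U = Y) on D(Z)={1,2,4,6,7,8} D(U)={4,6,7} D(Y)={1,2,4,6,7,8}: Z {1,2,4,6,7,8}->{1,2,4}; Y {1,2,4,6,7,8}->{6,7,8}
Constraint 2 (Y != U) on D(Y)={6,7,8} D(U)={4,6,7}: no change
Constraint 3 (Y < Z) on D(Y)={6,7,8} D(Z)={1,2,4}: Y {6,7,8}->{}; Z {1,2,4}->{}
So after all 3 constraints: D(Z) = {}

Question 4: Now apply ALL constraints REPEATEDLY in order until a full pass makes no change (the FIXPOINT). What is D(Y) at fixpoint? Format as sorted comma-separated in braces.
Answer: {}

Derivation:
pass 0 (initial): D(Y)={1,2,4,6,7,8}
pass 1: Y {1,2,4,6,7,8}->{}; Z {1,2,4,6,7,8}->{}
pass 2: U {4,6,7}->{}
pass 3: no change
Fixpoint after 3 passes: D(Y) = {}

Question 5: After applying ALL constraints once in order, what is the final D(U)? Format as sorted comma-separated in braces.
Answer: {4,6,7}

Derivation:
Constraint 1 (Z + U = Y) on D(Z)={1,2,4,6,7,8} D(U)={4,6,7} D(Y)={1,2,4,6,7,8}: Z {1,2,4,6,7,8}->{1,2,4}; Y {1,2,4,6,7,8}->{6,7,8}
Constraint 2 (Y != U) on D(Y)={6,7,8} D(U)={4,6,7}: no change
Constraint 3 (Y < Z) on D(Y)={6,7,8} D(Z)={1,2,4}: Y {6,7,8}->{}; Z {1,2,4}->{}
So after all 3 constraints: D(U) = {4,6,7}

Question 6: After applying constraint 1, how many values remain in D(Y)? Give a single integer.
Constraint 1 (Z + U = Y) on D(Z)={1,2,4,6,7,8} D(U)={4,6,7} D(Y)={1,2,4,6,7,8}: Z {1,2,4,6,7,8}->{1,2,4}; Y {1,2,4,6,7,8}->{6,7,8}
So after constraint 1: D(Y)={6,7,8}, size = 3

Answer: 3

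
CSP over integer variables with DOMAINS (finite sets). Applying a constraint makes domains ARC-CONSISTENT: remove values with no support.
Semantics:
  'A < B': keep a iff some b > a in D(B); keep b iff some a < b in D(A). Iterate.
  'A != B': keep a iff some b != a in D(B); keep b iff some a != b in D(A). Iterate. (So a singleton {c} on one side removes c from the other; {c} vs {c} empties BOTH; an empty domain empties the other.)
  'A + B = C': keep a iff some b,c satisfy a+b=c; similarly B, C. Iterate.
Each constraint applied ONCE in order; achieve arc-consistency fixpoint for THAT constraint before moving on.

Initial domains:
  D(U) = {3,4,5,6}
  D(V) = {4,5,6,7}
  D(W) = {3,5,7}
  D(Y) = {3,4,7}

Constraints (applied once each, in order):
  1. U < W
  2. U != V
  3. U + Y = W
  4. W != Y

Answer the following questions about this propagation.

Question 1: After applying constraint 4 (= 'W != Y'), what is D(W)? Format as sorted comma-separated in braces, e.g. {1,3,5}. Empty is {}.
Constraint 1 (U < W) on D(U)={3,4,5,6} D(W)={3,5,7}: W {3,5,7}->{5,7}
Constraint 2 (U != V) on D(U)={3,4,5,6} D(V)={4,5,6,7}: no change
Constraint 3 (U + Y = W) on D(U)={3,4,5,6} D(Y)={3,4,7} D(W)={5,7}: U {3,4,5,6}->{3,4}; Y {3,4,7}->{3,4}; W {5,7}->{7}
Constraint 4 (W != Y) on D(W)={7} D(Y)={3,4}: no change
So after constraint 4: D(W) = {7}

Answer: {7}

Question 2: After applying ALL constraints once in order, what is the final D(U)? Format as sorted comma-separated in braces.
Answer: {3,4}

Derivation:
Constraint 1 (U < W) on D(U)={3,4,5,6} D(W)={3,5,7}: W {3,5,7}->{5,7}
Constraint 2 (U != V) on D(U)={3,4,5,6} D(V)={4,5,6,7}: no change
Constraint 3 (U + Y = W) on D(U)={3,4,5,6} D(Y)={3,4,7} D(W)={5,7}: U {3,4,5,6}->{3,4}; Y {3,4,7}->{3,4}; W {5,7}->{7}
Constraint 4 (W != Y) on D(W)={7} D(Y)={3,4}: no change
So after all 4 constraints: D(U) = {3,4}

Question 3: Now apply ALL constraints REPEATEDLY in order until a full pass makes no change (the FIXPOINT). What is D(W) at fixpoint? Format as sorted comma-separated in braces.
pass 0 (initial): D(W)={3,5,7}
pass 1: U {3,4,5,6}->{3,4}; W {3,5,7}->{7}; Y {3,4,7}->{3,4}
pass 2: no change
Fixpoint after 2 passes: D(W) = {7}

Answer: {7}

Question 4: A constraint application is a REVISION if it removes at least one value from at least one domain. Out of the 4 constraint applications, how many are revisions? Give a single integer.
Answer: 2

Derivation:
Constraint 1 (U < W) on D(U)={3,4,5,6} D(W)={3,5,7}: W {3,5,7}->{5,7} => REVISION
Constraint 2 (U != V) on D(U)={3,4,5,6} D(V)={4,5,6,7}: no change => not a revision
Constraint 3 (U + Y = W) on D(U)={3,4,5,6} D(Y)={3,4,7} D(W)={5,7}: U {3,4,5,6}->{3,4}; Y {3,4,7}->{3,4}; W {5,7}->{7} => REVISION
Constraint 4 (W != Y) on D(W)={7} D(Y)={3,4}: no change => not a revision
Total revisions = 2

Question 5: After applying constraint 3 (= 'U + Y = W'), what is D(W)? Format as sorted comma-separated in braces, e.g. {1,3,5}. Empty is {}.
Constraint 1 (U < W) on D(U)={3,4,5,6} D(W)={3,5,7}: W {3,5,7}->{5,7}
Constraint 2 (U != V) on D(U)={3,4,5,6} D(V)={4,5,6,7}: no change
Constraint 3 (U + Y = W) on D(U)={3,4,5,6} D(Y)={3,4,7} D(W)={5,7}: U {3,4,5,6}->{3,4}; Y {3,4,7}->{3,4}; W {5,7}->{7}
So after constraint 3: D(W) = {7}

Answer: {7}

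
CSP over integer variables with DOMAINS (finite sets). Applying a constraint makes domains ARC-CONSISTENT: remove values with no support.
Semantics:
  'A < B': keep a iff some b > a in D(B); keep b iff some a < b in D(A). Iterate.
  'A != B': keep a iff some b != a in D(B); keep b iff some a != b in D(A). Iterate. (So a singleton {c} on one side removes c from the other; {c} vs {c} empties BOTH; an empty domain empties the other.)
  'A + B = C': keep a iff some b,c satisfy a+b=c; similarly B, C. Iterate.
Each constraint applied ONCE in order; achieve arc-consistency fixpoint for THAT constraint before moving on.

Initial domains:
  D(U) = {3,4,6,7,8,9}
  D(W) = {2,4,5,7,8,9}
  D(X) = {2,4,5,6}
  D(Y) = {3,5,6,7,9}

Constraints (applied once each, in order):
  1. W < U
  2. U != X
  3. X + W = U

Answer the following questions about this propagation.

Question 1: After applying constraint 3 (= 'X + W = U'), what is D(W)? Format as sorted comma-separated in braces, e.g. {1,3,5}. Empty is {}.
Answer: {2,4,5,7}

Derivation:
Constraint 1 (W < U) on D(W)={2,4,5,7,8,9} D(U)={3,4,6,7,8,9}: W {2,4,5,7,8,9}->{2,4,5,7,8}
Constraint 2 (U != X) on D(U)={3,4,6,7,8,9} D(X)={2,4,5,6}: no change
Constraint 3 (X + W = U) on D(X)={2,4,5,6} D(W)={2,4,5,7,8} D(U)={3,4,6,7,8,9}: W {2,4,5,7,8}->{2,4,5,7}; U {3,4,6,7,8,9}->{4,6,7,8,9}
So after constraint 3: D(W) = {2,4,5,7}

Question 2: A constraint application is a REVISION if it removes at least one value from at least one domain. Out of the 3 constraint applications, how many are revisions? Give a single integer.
Answer: 2

Derivation:
Constraint 1 (W < U) on D(W)={2,4,5,7,8,9} D(U)={3,4,6,7,8,9}: W {2,4,5,7,8,9}->{2,4,5,7,8} => REVISION
Constraint 2 (U != X) on D(U)={3,4,6,7,8,9} D(X)={2,4,5,6}: no change => not a revision
Constraint 3 (X + W = U) on D(X)={2,4,5,6} D(W)={2,4,5,7,8} D(U)={3,4,6,7,8,9}: W {2,4,5,7,8}->{2,4,5,7}; U {3,4,6,7,8,9}->{4,6,7,8,9} => REVISION
Total revisions = 2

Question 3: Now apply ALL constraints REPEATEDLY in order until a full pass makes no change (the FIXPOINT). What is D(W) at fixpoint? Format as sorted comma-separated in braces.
Answer: {2,4,5,7}

Derivation:
pass 0 (initial): D(W)={2,4,5,7,8,9}
pass 1: U {3,4,6,7,8,9}->{4,6,7,8,9}; W {2,4,5,7,8,9}->{2,4,5,7}
pass 2: no change
Fixpoint after 2 passes: D(W) = {2,4,5,7}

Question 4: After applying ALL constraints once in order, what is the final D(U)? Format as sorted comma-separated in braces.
Answer: {4,6,7,8,9}

Derivation:
Constraint 1 (W < U) on D(W)={2,4,5,7,8,9} D(U)={3,4,6,7,8,9}: W {2,4,5,7,8,9}->{2,4,5,7,8}
Constraint 2 (U != X) on D(U)={3,4,6,7,8,9} D(X)={2,4,5,6}: no change
Constraint 3 (X + W = U) on D(X)={2,4,5,6} D(W)={2,4,5,7,8} D(U)={3,4,6,7,8,9}: W {2,4,5,7,8}->{2,4,5,7}; U {3,4,6,7,8,9}->{4,6,7,8,9}
So after all 3 constraints: D(U) = {4,6,7,8,9}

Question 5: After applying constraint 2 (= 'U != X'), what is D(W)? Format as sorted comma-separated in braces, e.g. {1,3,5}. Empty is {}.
Constraint 1 (W < U) on D(W)={2,4,5,7,8,9} D(U)={3,4,6,7,8,9}: W {2,4,5,7,8,9}->{2,4,5,7,8}
Constraint 2 (U != X) on D(U)={3,4,6,7,8,9} D(X)={2,4,5,6}: no change
So after constraint 2: D(W) = {2,4,5,7,8}

Answer: {2,4,5,7,8}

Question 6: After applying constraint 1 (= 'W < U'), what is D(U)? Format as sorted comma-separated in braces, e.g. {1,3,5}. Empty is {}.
Answer: {3,4,6,7,8,9}

Derivation:
Constraint 1 (W < U) on D(W)={2,4,5,7,8,9} D(U)={3,4,6,7,8,9}: W {2,4,5,7,8,9}->{2,4,5,7,8}
So after constraint 1: D(U) = {3,4,6,7,8,9}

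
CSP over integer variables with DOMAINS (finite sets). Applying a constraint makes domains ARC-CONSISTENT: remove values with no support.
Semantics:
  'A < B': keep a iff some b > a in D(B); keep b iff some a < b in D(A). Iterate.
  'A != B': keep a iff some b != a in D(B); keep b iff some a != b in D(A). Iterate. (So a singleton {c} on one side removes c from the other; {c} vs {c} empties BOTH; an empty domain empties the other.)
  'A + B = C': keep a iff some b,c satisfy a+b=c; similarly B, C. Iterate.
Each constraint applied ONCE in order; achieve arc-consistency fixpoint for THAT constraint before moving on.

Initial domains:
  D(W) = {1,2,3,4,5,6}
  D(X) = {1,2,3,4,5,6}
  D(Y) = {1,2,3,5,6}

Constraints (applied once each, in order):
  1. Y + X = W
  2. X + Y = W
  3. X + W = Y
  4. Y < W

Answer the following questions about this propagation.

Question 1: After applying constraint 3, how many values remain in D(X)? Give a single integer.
Answer: 3

Derivation:
Constraint 1 (Y + X = W) on D(Y)={1,2,3,5,6} D(X)={1,2,3,4,5,6} D(W)={1,2,3,4,5,6}: Y {1,2,3,5,6}->{1,2,3,5}; X {1,2,3,4,5,6}->{1,2,3,4,5}; W {1,2,3,4,5,6}->{2,3,4,5,6}
Constraint 2 (X + Y = W) on D(X)={1,2,3,4,5} D(Y)={1,2,3,5} D(W)={2,3,4,5,6}: no change
Constraint 3 (X + W = Y) on D(X)={1,2,3,4,5} D(W)={2,3,4,5,6} D(Y)={1,2,3,5}: X {1,2,3,4,5}->{1,2,3}; W {2,3,4,5,6}->{2,3,4}; Y {1,2,3,5}->{3,5}
So after constraint 3: D(X)={1,2,3}, size = 3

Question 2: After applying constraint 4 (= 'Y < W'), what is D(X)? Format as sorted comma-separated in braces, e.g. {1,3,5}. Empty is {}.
Constraint 1 (Y + X = W) on D(Y)={1,2,3,5,6} D(X)={1,2,3,4,5,6} D(W)={1,2,3,4,5,6}: Y {1,2,3,5,6}->{1,2,3,5}; X {1,2,3,4,5,6}->{1,2,3,4,5}; W {1,2,3,4,5,6}->{2,3,4,5,6}
Constraint 2 (X + Y = W) on D(X)={1,2,3,4,5} D(Y)={1,2,3,5} D(W)={2,3,4,5,6}: no change
Constraint 3 (X + W = Y) on D(X)={1,2,3,4,5} D(W)={2,3,4,5,6} D(Y)={1,2,3,5}: X {1,2,3,4,5}->{1,2,3}; W {2,3,4,5,6}->{2,3,4}; Y {1,2,3,5}->{3,5}
Constraint 4 (Y < W) on D(Y)={3,5} D(W)={2,3,4}: Y {3,5}->{3}; W {2,3,4}->{4}
So after constraint 4: D(X) = {1,2,3}

Answer: {1,2,3}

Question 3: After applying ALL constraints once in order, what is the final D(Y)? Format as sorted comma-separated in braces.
Answer: {3}

Derivation:
Constraint 1 (Y + X = W) on D(Y)={1,2,3,5,6} D(X)={1,2,3,4,5,6} D(W)={1,2,3,4,5,6}: Y {1,2,3,5,6}->{1,2,3,5}; X {1,2,3,4,5,6}->{1,2,3,4,5}; W {1,2,3,4,5,6}->{2,3,4,5,6}
Constraint 2 (X + Y = W) on D(X)={1,2,3,4,5} D(Y)={1,2,3,5} D(W)={2,3,4,5,6}: no change
Constraint 3 (X + W = Y) on D(X)={1,2,3,4,5} D(W)={2,3,4,5,6} D(Y)={1,2,3,5}: X {1,2,3,4,5}->{1,2,3}; W {2,3,4,5,6}->{2,3,4}; Y {1,2,3,5}->{3,5}
Constraint 4 (Y < W) on D(Y)={3,5} D(W)={2,3,4}: Y {3,5}->{3}; W {2,3,4}->{4}
So after all 4 constraints: D(Y) = {3}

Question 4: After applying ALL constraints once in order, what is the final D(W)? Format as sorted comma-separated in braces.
Answer: {4}

Derivation:
Constraint 1 (Y + X = W) on D(Y)={1,2,3,5,6} D(X)={1,2,3,4,5,6} D(W)={1,2,3,4,5,6}: Y {1,2,3,5,6}->{1,2,3,5}; X {1,2,3,4,5,6}->{1,2,3,4,5}; W {1,2,3,4,5,6}->{2,3,4,5,6}
Constraint 2 (X + Y = W) on D(X)={1,2,3,4,5} D(Y)={1,2,3,5} D(W)={2,3,4,5,6}: no change
Constraint 3 (X + W = Y) on D(X)={1,2,3,4,5} D(W)={2,3,4,5,6} D(Y)={1,2,3,5}: X {1,2,3,4,5}->{1,2,3}; W {2,3,4,5,6}->{2,3,4}; Y {1,2,3,5}->{3,5}
Constraint 4 (Y < W) on D(Y)={3,5} D(W)={2,3,4}: Y {3,5}->{3}; W {2,3,4}->{4}
So after all 4 constraints: D(W) = {4}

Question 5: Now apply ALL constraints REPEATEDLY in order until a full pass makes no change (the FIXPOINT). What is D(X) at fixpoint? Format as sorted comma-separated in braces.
Answer: {}

Derivation:
pass 0 (initial): D(X)={1,2,3,4,5,6}
pass 1: W {1,2,3,4,5,6}->{4}; X {1,2,3,4,5,6}->{1,2,3}; Y {1,2,3,5,6}->{3}
pass 2: W {4}->{}; X {1,2,3}->{}; Y {3}->{}
pass 3: no change
Fixpoint after 3 passes: D(X) = {}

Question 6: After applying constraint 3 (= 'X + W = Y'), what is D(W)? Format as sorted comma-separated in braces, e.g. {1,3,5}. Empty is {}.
Answer: {2,3,4}

Derivation:
Constraint 1 (Y + X = W) on D(Y)={1,2,3,5,6} D(X)={1,2,3,4,5,6} D(W)={1,2,3,4,5,6}: Y {1,2,3,5,6}->{1,2,3,5}; X {1,2,3,4,5,6}->{1,2,3,4,5}; W {1,2,3,4,5,6}->{2,3,4,5,6}
Constraint 2 (X + Y = W) on D(X)={1,2,3,4,5} D(Y)={1,2,3,5} D(W)={2,3,4,5,6}: no change
Constraint 3 (X + W = Y) on D(X)={1,2,3,4,5} D(W)={2,3,4,5,6} D(Y)={1,2,3,5}: X {1,2,3,4,5}->{1,2,3}; W {2,3,4,5,6}->{2,3,4}; Y {1,2,3,5}->{3,5}
So after constraint 3: D(W) = {2,3,4}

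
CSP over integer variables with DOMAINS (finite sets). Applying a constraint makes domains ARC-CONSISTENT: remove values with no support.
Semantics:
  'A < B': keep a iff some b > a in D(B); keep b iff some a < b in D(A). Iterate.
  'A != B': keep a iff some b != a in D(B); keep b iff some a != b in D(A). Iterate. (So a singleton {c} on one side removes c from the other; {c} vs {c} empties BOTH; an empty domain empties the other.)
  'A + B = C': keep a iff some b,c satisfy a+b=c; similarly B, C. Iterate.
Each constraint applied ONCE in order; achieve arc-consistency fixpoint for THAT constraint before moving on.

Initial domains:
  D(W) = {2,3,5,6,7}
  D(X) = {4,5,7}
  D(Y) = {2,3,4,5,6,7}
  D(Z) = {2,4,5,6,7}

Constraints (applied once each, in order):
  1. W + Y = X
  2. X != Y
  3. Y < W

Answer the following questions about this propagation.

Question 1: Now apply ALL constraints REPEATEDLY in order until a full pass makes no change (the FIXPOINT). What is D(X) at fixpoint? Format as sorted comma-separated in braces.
Answer: {5,7}

Derivation:
pass 0 (initial): D(X)={4,5,7}
pass 1: W {2,3,5,6,7}->{3,5}; Y {2,3,4,5,6,7}->{2,3,4}
pass 2: X {4,5,7}->{5,7}; Y {2,3,4}->{2,4}
pass 3: no change
Fixpoint after 3 passes: D(X) = {5,7}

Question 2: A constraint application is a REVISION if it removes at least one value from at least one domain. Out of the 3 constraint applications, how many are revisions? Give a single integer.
Answer: 2

Derivation:
Constraint 1 (W + Y = X) on D(W)={2,3,5,6,7} D(Y)={2,3,4,5,6,7} D(X)={4,5,7}: W {2,3,5,6,7}->{2,3,5}; Y {2,3,4,5,6,7}->{2,3,4,5} => REVISION
Constraint 2 (X != Y) on D(X)={4,5,7} D(Y)={2,3,4,5}: no change => not a revision
Constraint 3 (Y < W) on D(Y)={2,3,4,5} D(W)={2,3,5}: Y {2,3,4,5}->{2,3,4}; W {2,3,5}->{3,5} => REVISION
Total revisions = 2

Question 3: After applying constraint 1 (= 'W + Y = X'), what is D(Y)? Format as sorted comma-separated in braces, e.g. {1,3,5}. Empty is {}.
Constraint 1 (W + Y = X) on D(W)={2,3,5,6,7} D(Y)={2,3,4,5,6,7} D(X)={4,5,7}: W {2,3,5,6,7}->{2,3,5}; Y {2,3,4,5,6,7}->{2,3,4,5}
So after constraint 1: D(Y) = {2,3,4,5}

Answer: {2,3,4,5}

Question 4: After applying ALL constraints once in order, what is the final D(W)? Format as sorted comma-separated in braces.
Constraint 1 (W + Y = X) on D(W)={2,3,5,6,7} D(Y)={2,3,4,5,6,7} D(X)={4,5,7}: W {2,3,5,6,7}->{2,3,5}; Y {2,3,4,5,6,7}->{2,3,4,5}
Constraint 2 (X != Y) on D(X)={4,5,7} D(Y)={2,3,4,5}: no change
Constraint 3 (Y < W) on D(Y)={2,3,4,5} D(W)={2,3,5}: Y {2,3,4,5}->{2,3,4}; W {2,3,5}->{3,5}
So after all 3 constraints: D(W) = {3,5}

Answer: {3,5}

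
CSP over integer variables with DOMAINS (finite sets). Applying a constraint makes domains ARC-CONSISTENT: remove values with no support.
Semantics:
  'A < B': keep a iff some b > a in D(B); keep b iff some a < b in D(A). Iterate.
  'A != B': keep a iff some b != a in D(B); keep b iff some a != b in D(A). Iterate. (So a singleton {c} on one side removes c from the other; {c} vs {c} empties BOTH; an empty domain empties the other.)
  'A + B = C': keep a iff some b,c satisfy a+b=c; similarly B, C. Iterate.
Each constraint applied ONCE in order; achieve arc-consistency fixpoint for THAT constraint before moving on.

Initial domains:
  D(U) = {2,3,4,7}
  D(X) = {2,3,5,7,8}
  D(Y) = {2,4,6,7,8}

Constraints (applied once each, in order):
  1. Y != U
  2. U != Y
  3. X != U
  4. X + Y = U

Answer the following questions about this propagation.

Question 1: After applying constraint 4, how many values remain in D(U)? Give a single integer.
Answer: 2

Derivation:
Constraint 1 (Y != U) on D(Y)={2,4,6,7,8} D(U)={2,3,4,7}: no change
Constraint 2 (U != Y) on D(U)={2,3,4,7} D(Y)={2,4,6,7,8}: no change
Constraint 3 (X != U) on D(X)={2,3,5,7,8} D(U)={2,3,4,7}: no change
Constraint 4 (X + Y = U) on D(X)={2,3,5,7,8} D(Y)={2,4,6,7,8} D(U)={2,3,4,7}: X {2,3,5,7,8}->{2,3,5}; Y {2,4,6,7,8}->{2,4}; U {2,3,4,7}->{4,7}
So after constraint 4: D(U)={4,7}, size = 2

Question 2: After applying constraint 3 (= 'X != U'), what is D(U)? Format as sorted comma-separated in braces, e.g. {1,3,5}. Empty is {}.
Answer: {2,3,4,7}

Derivation:
Constraint 1 (Y != U) on D(Y)={2,4,6,7,8} D(U)={2,3,4,7}: no change
Constraint 2 (U != Y) on D(U)={2,3,4,7} D(Y)={2,4,6,7,8}: no change
Constraint 3 (X != U) on D(X)={2,3,5,7,8} D(U)={2,3,4,7}: no change
So after constraint 3: D(U) = {2,3,4,7}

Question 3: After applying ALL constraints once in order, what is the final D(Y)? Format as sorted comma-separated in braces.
Answer: {2,4}

Derivation:
Constraint 1 (Y != U) on D(Y)={2,4,6,7,8} D(U)={2,3,4,7}: no change
Constraint 2 (U != Y) on D(U)={2,3,4,7} D(Y)={2,4,6,7,8}: no change
Constraint 3 (X != U) on D(X)={2,3,5,7,8} D(U)={2,3,4,7}: no change
Constraint 4 (X + Y = U) on D(X)={2,3,5,7,8} D(Y)={2,4,6,7,8} D(U)={2,3,4,7}: X {2,3,5,7,8}->{2,3,5}; Y {2,4,6,7,8}->{2,4}; U {2,3,4,7}->{4,7}
So after all 4 constraints: D(Y) = {2,4}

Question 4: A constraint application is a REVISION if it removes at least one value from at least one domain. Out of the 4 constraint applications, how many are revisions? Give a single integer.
Answer: 1

Derivation:
Constraint 1 (Y != U) on D(Y)={2,4,6,7,8} D(U)={2,3,4,7}: no change => not a revision
Constraint 2 (U != Y) on D(U)={2,3,4,7} D(Y)={2,4,6,7,8}: no change => not a revision
Constraint 3 (X != U) on D(X)={2,3,5,7,8} D(U)={2,3,4,7}: no change => not a revision
Constraint 4 (X + Y = U) on D(X)={2,3,5,7,8} D(Y)={2,4,6,7,8} D(U)={2,3,4,7}: X {2,3,5,7,8}->{2,3,5}; Y {2,4,6,7,8}->{2,4}; U {2,3,4,7}->{4,7} => REVISION
Total revisions = 1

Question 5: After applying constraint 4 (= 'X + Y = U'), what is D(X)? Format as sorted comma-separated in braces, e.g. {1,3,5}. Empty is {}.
Constraint 1 (Y != U) on D(Y)={2,4,6,7,8} D(U)={2,3,4,7}: no change
Constraint 2 (U != Y) on D(U)={2,3,4,7} D(Y)={2,4,6,7,8}: no change
Constraint 3 (X != U) on D(X)={2,3,5,7,8} D(U)={2,3,4,7}: no change
Constraint 4 (X + Y = U) on D(X)={2,3,5,7,8} D(Y)={2,4,6,7,8} D(U)={2,3,4,7}: X {2,3,5,7,8}->{2,3,5}; Y {2,4,6,7,8}->{2,4}; U {2,3,4,7}->{4,7}
So after constraint 4: D(X) = {2,3,5}

Answer: {2,3,5}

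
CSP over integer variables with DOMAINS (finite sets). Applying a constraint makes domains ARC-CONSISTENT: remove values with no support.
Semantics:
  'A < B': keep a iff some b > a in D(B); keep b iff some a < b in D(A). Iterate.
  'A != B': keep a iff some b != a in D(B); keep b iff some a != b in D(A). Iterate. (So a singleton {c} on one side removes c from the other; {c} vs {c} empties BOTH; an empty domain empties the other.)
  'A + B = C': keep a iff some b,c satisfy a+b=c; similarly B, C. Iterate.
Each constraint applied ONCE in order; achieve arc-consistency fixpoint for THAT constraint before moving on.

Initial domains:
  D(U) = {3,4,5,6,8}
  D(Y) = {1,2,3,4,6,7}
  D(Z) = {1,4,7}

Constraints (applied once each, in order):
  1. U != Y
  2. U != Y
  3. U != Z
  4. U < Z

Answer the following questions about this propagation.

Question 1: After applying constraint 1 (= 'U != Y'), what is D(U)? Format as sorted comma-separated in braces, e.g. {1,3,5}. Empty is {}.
Constraint 1 (U != Y) on D(U)={3,4,5,6,8} D(Y)={1,2,3,4,6,7}: no change
So after constraint 1: D(U) = {3,4,5,6,8}

Answer: {3,4,5,6,8}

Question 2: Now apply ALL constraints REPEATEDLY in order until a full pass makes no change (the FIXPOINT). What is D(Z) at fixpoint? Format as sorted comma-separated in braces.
Answer: {4,7}

Derivation:
pass 0 (initial): D(Z)={1,4,7}
pass 1: U {3,4,5,6,8}->{3,4,5,6}; Z {1,4,7}->{4,7}
pass 2: no change
Fixpoint after 2 passes: D(Z) = {4,7}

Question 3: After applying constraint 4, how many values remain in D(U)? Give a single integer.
Answer: 4

Derivation:
Constraint 1 (U != Y) on D(U)={3,4,5,6,8} D(Y)={1,2,3,4,6,7}: no change
Constraint 2 (U != Y) on D(U)={3,4,5,6,8} D(Y)={1,2,3,4,6,7}: no change
Constraint 3 (U != Z) on D(U)={3,4,5,6,8} D(Z)={1,4,7}: no change
Constraint 4 (U < Z) on D(U)={3,4,5,6,8} D(Z)={1,4,7}: U {3,4,5,6,8}->{3,4,5,6}; Z {1,4,7}->{4,7}
So after constraint 4: D(U)={3,4,5,6}, size = 4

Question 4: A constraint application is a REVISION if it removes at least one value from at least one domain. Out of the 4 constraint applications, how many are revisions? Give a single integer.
Answer: 1

Derivation:
Constraint 1 (U != Y) on D(U)={3,4,5,6,8} D(Y)={1,2,3,4,6,7}: no change => not a revision
Constraint 2 (U != Y) on D(U)={3,4,5,6,8} D(Y)={1,2,3,4,6,7}: no change => not a revision
Constraint 3 (U != Z) on D(U)={3,4,5,6,8} D(Z)={1,4,7}: no change => not a revision
Constraint 4 (U < Z) on D(U)={3,4,5,6,8} D(Z)={1,4,7}: U {3,4,5,6,8}->{3,4,5,6}; Z {1,4,7}->{4,7} => REVISION
Total revisions = 1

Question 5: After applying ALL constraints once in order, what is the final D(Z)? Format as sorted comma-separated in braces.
Constraint 1 (U != Y) on D(U)={3,4,5,6,8} D(Y)={1,2,3,4,6,7}: no change
Constraint 2 (U != Y) on D(U)={3,4,5,6,8} D(Y)={1,2,3,4,6,7}: no change
Constraint 3 (U != Z) on D(U)={3,4,5,6,8} D(Z)={1,4,7}: no change
Constraint 4 (U < Z) on D(U)={3,4,5,6,8} D(Z)={1,4,7}: U {3,4,5,6,8}->{3,4,5,6}; Z {1,4,7}->{4,7}
So after all 4 constraints: D(Z) = {4,7}

Answer: {4,7}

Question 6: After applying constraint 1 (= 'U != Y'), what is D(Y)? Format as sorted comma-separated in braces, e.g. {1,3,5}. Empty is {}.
Answer: {1,2,3,4,6,7}

Derivation:
Constraint 1 (U != Y) on D(U)={3,4,5,6,8} D(Y)={1,2,3,4,6,7}: no change
So after constraint 1: D(Y) = {1,2,3,4,6,7}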